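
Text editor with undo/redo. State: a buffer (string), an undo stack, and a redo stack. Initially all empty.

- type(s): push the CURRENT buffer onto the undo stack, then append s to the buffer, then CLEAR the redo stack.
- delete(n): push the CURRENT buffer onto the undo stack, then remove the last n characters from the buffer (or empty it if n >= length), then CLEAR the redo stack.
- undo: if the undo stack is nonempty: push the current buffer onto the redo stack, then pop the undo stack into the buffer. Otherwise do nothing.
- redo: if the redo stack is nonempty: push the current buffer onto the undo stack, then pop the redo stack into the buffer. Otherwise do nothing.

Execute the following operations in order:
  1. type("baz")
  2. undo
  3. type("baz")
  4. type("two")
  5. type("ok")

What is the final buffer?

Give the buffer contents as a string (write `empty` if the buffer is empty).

After op 1 (type): buf='baz' undo_depth=1 redo_depth=0
After op 2 (undo): buf='(empty)' undo_depth=0 redo_depth=1
After op 3 (type): buf='baz' undo_depth=1 redo_depth=0
After op 4 (type): buf='baztwo' undo_depth=2 redo_depth=0
After op 5 (type): buf='baztwook' undo_depth=3 redo_depth=0

Answer: baztwook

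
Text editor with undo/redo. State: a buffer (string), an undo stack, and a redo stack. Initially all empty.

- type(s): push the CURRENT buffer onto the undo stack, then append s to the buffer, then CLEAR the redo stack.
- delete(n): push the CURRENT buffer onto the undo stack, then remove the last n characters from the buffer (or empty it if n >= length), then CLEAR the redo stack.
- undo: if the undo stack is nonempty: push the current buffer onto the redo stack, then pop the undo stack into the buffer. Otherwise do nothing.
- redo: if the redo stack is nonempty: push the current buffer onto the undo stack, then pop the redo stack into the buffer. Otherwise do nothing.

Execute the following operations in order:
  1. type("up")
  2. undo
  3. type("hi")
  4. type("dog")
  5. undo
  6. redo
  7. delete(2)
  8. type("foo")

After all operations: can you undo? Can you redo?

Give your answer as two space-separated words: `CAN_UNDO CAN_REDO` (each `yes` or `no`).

Answer: yes no

Derivation:
After op 1 (type): buf='up' undo_depth=1 redo_depth=0
After op 2 (undo): buf='(empty)' undo_depth=0 redo_depth=1
After op 3 (type): buf='hi' undo_depth=1 redo_depth=0
After op 4 (type): buf='hidog' undo_depth=2 redo_depth=0
After op 5 (undo): buf='hi' undo_depth=1 redo_depth=1
After op 6 (redo): buf='hidog' undo_depth=2 redo_depth=0
After op 7 (delete): buf='hid' undo_depth=3 redo_depth=0
After op 8 (type): buf='hidfoo' undo_depth=4 redo_depth=0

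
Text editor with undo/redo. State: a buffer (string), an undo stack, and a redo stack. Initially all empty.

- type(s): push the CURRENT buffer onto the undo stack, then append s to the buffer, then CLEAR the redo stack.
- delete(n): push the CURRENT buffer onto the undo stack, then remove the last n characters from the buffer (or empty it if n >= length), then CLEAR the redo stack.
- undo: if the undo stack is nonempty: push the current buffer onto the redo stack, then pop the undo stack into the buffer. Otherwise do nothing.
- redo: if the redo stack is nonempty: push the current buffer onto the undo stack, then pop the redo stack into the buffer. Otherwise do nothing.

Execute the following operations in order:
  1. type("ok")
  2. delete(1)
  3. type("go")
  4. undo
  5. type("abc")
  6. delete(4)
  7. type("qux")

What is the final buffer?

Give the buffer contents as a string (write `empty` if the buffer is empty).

Answer: qux

Derivation:
After op 1 (type): buf='ok' undo_depth=1 redo_depth=0
After op 2 (delete): buf='o' undo_depth=2 redo_depth=0
After op 3 (type): buf='ogo' undo_depth=3 redo_depth=0
After op 4 (undo): buf='o' undo_depth=2 redo_depth=1
After op 5 (type): buf='oabc' undo_depth=3 redo_depth=0
After op 6 (delete): buf='(empty)' undo_depth=4 redo_depth=0
After op 7 (type): buf='qux' undo_depth=5 redo_depth=0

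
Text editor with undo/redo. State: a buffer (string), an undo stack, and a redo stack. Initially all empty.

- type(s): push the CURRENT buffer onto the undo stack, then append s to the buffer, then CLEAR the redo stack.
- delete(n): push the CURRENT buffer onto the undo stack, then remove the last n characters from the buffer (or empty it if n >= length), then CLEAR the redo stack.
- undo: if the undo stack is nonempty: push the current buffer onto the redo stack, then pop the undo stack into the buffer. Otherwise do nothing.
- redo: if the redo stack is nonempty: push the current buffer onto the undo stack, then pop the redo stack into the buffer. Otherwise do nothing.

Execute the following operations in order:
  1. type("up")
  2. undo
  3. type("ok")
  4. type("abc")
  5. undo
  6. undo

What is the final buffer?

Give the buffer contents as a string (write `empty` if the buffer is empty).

Answer: empty

Derivation:
After op 1 (type): buf='up' undo_depth=1 redo_depth=0
After op 2 (undo): buf='(empty)' undo_depth=0 redo_depth=1
After op 3 (type): buf='ok' undo_depth=1 redo_depth=0
After op 4 (type): buf='okabc' undo_depth=2 redo_depth=0
After op 5 (undo): buf='ok' undo_depth=1 redo_depth=1
After op 6 (undo): buf='(empty)' undo_depth=0 redo_depth=2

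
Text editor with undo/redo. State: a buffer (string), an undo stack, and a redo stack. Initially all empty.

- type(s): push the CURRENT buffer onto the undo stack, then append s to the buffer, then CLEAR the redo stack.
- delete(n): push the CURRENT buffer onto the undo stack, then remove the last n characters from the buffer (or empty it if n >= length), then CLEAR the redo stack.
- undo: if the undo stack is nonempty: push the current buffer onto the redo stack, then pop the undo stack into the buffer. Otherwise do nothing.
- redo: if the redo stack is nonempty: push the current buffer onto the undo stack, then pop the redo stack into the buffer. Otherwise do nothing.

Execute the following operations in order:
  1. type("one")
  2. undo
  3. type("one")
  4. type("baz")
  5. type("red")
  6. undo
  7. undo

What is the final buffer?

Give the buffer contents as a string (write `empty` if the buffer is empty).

After op 1 (type): buf='one' undo_depth=1 redo_depth=0
After op 2 (undo): buf='(empty)' undo_depth=0 redo_depth=1
After op 3 (type): buf='one' undo_depth=1 redo_depth=0
After op 4 (type): buf='onebaz' undo_depth=2 redo_depth=0
After op 5 (type): buf='onebazred' undo_depth=3 redo_depth=0
After op 6 (undo): buf='onebaz' undo_depth=2 redo_depth=1
After op 7 (undo): buf='one' undo_depth=1 redo_depth=2

Answer: one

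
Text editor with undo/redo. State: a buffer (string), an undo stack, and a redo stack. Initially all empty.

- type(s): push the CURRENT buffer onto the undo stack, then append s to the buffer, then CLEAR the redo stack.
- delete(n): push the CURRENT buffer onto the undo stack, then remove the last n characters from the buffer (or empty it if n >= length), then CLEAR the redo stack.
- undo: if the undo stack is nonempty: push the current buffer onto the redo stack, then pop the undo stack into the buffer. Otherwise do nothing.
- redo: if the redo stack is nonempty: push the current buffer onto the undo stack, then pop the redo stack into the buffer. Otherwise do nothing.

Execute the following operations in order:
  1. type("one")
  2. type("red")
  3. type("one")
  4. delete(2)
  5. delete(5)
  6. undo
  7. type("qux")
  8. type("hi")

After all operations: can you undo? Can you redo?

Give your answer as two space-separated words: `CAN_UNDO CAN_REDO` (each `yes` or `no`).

Answer: yes no

Derivation:
After op 1 (type): buf='one' undo_depth=1 redo_depth=0
After op 2 (type): buf='onered' undo_depth=2 redo_depth=0
After op 3 (type): buf='oneredone' undo_depth=3 redo_depth=0
After op 4 (delete): buf='oneredo' undo_depth=4 redo_depth=0
After op 5 (delete): buf='on' undo_depth=5 redo_depth=0
After op 6 (undo): buf='oneredo' undo_depth=4 redo_depth=1
After op 7 (type): buf='oneredoqux' undo_depth=5 redo_depth=0
After op 8 (type): buf='oneredoquxhi' undo_depth=6 redo_depth=0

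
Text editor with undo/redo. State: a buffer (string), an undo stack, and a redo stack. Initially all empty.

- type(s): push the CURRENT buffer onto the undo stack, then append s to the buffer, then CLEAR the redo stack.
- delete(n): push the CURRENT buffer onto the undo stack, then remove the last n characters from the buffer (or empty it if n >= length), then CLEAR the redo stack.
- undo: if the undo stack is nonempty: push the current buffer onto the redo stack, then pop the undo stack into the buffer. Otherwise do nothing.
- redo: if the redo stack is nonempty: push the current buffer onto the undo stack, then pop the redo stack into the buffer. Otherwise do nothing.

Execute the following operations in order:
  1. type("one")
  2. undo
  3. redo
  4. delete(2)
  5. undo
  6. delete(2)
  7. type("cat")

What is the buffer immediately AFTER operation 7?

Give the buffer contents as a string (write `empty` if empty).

Answer: ocat

Derivation:
After op 1 (type): buf='one' undo_depth=1 redo_depth=0
After op 2 (undo): buf='(empty)' undo_depth=0 redo_depth=1
After op 3 (redo): buf='one' undo_depth=1 redo_depth=0
After op 4 (delete): buf='o' undo_depth=2 redo_depth=0
After op 5 (undo): buf='one' undo_depth=1 redo_depth=1
After op 6 (delete): buf='o' undo_depth=2 redo_depth=0
After op 7 (type): buf='ocat' undo_depth=3 redo_depth=0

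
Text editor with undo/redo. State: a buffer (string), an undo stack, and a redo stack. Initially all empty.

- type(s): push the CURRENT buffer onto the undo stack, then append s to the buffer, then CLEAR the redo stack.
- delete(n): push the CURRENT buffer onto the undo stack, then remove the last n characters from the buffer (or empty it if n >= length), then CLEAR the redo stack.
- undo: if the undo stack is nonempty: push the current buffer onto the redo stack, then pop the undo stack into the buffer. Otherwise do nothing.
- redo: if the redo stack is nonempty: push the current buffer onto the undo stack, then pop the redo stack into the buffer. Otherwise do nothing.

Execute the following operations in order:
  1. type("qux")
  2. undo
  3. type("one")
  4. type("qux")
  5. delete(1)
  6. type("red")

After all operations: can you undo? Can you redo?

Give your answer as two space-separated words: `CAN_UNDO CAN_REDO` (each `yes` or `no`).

Answer: yes no

Derivation:
After op 1 (type): buf='qux' undo_depth=1 redo_depth=0
After op 2 (undo): buf='(empty)' undo_depth=0 redo_depth=1
After op 3 (type): buf='one' undo_depth=1 redo_depth=0
After op 4 (type): buf='onequx' undo_depth=2 redo_depth=0
After op 5 (delete): buf='onequ' undo_depth=3 redo_depth=0
After op 6 (type): buf='onequred' undo_depth=4 redo_depth=0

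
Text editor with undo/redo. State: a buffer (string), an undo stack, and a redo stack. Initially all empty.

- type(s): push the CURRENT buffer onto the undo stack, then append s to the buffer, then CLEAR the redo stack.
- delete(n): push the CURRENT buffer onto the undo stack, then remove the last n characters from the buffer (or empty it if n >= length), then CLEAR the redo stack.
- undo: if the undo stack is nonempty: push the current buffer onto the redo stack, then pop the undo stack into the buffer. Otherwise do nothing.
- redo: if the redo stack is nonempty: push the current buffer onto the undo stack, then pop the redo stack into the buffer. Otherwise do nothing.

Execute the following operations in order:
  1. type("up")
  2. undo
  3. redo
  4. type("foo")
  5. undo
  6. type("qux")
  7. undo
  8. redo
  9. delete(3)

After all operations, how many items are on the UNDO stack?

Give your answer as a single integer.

After op 1 (type): buf='up' undo_depth=1 redo_depth=0
After op 2 (undo): buf='(empty)' undo_depth=0 redo_depth=1
After op 3 (redo): buf='up' undo_depth=1 redo_depth=0
After op 4 (type): buf='upfoo' undo_depth=2 redo_depth=0
After op 5 (undo): buf='up' undo_depth=1 redo_depth=1
After op 6 (type): buf='upqux' undo_depth=2 redo_depth=0
After op 7 (undo): buf='up' undo_depth=1 redo_depth=1
After op 8 (redo): buf='upqux' undo_depth=2 redo_depth=0
After op 9 (delete): buf='up' undo_depth=3 redo_depth=0

Answer: 3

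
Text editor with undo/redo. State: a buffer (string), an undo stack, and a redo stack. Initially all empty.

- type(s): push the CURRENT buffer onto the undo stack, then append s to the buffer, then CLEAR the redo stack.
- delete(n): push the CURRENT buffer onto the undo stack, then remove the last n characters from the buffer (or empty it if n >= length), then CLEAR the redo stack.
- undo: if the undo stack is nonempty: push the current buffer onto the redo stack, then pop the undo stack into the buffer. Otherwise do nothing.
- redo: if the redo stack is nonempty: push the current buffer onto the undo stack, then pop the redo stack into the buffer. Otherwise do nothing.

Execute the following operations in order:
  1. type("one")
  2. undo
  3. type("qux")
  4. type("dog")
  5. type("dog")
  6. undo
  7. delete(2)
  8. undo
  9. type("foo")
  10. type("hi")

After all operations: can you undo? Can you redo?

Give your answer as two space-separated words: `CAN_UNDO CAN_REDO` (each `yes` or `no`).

After op 1 (type): buf='one' undo_depth=1 redo_depth=0
After op 2 (undo): buf='(empty)' undo_depth=0 redo_depth=1
After op 3 (type): buf='qux' undo_depth=1 redo_depth=0
After op 4 (type): buf='quxdog' undo_depth=2 redo_depth=0
After op 5 (type): buf='quxdogdog' undo_depth=3 redo_depth=0
After op 6 (undo): buf='quxdog' undo_depth=2 redo_depth=1
After op 7 (delete): buf='quxd' undo_depth=3 redo_depth=0
After op 8 (undo): buf='quxdog' undo_depth=2 redo_depth=1
After op 9 (type): buf='quxdogfoo' undo_depth=3 redo_depth=0
After op 10 (type): buf='quxdogfoohi' undo_depth=4 redo_depth=0

Answer: yes no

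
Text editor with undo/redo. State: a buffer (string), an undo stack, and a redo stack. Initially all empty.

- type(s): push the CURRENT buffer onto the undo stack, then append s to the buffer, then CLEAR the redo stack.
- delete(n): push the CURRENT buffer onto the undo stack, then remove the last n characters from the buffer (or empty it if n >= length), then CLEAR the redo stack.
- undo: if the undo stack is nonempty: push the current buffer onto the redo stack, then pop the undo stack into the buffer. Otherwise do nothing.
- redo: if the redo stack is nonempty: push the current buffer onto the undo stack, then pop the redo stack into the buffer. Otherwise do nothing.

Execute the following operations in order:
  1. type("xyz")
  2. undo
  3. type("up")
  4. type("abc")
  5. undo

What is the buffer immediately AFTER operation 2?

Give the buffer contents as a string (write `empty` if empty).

Answer: empty

Derivation:
After op 1 (type): buf='xyz' undo_depth=1 redo_depth=0
After op 2 (undo): buf='(empty)' undo_depth=0 redo_depth=1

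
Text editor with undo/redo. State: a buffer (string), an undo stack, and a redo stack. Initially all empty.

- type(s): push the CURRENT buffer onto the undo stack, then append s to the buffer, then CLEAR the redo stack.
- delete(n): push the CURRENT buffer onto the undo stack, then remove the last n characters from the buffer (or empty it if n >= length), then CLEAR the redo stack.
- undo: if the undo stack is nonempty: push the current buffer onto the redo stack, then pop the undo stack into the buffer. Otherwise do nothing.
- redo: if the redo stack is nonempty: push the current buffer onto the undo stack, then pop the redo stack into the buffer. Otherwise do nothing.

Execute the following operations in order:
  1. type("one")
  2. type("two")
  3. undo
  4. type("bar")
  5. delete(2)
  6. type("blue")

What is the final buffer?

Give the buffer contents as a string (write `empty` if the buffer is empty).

Answer: onebblue

Derivation:
After op 1 (type): buf='one' undo_depth=1 redo_depth=0
After op 2 (type): buf='onetwo' undo_depth=2 redo_depth=0
After op 3 (undo): buf='one' undo_depth=1 redo_depth=1
After op 4 (type): buf='onebar' undo_depth=2 redo_depth=0
After op 5 (delete): buf='oneb' undo_depth=3 redo_depth=0
After op 6 (type): buf='onebblue' undo_depth=4 redo_depth=0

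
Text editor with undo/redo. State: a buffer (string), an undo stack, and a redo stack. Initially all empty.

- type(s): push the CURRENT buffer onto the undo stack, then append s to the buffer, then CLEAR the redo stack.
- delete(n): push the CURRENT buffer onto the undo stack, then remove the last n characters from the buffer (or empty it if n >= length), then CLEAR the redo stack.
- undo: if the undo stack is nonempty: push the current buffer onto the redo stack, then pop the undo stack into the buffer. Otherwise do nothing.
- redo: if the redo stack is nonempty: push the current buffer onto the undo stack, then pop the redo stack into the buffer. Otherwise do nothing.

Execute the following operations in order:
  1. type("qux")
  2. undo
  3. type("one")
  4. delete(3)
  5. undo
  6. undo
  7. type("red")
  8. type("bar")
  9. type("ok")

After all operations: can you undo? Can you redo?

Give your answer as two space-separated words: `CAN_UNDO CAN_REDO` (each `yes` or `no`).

Answer: yes no

Derivation:
After op 1 (type): buf='qux' undo_depth=1 redo_depth=0
After op 2 (undo): buf='(empty)' undo_depth=0 redo_depth=1
After op 3 (type): buf='one' undo_depth=1 redo_depth=0
After op 4 (delete): buf='(empty)' undo_depth=2 redo_depth=0
After op 5 (undo): buf='one' undo_depth=1 redo_depth=1
After op 6 (undo): buf='(empty)' undo_depth=0 redo_depth=2
After op 7 (type): buf='red' undo_depth=1 redo_depth=0
After op 8 (type): buf='redbar' undo_depth=2 redo_depth=0
After op 9 (type): buf='redbarok' undo_depth=3 redo_depth=0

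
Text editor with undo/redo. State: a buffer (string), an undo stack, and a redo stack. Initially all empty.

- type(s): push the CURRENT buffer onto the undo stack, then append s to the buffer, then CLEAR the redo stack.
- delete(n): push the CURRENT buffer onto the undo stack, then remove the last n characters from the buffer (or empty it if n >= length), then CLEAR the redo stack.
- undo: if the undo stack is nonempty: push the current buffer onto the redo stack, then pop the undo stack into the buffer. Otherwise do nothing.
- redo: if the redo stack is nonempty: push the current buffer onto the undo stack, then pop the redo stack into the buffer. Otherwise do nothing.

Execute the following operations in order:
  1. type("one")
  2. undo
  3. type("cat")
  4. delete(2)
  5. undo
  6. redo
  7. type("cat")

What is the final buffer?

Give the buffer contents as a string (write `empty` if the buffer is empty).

After op 1 (type): buf='one' undo_depth=1 redo_depth=0
After op 2 (undo): buf='(empty)' undo_depth=0 redo_depth=1
After op 3 (type): buf='cat' undo_depth=1 redo_depth=0
After op 4 (delete): buf='c' undo_depth=2 redo_depth=0
After op 5 (undo): buf='cat' undo_depth=1 redo_depth=1
After op 6 (redo): buf='c' undo_depth=2 redo_depth=0
After op 7 (type): buf='ccat' undo_depth=3 redo_depth=0

Answer: ccat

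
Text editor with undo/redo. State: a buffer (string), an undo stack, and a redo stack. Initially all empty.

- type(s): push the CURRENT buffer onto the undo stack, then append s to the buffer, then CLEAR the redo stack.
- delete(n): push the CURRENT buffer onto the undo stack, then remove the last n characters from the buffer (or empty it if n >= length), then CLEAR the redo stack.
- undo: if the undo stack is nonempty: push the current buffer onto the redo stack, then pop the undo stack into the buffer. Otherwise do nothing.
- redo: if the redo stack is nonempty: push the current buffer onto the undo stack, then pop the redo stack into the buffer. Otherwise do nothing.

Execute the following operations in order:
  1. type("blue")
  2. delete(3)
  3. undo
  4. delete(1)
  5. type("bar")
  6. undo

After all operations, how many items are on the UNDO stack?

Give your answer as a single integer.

Answer: 2

Derivation:
After op 1 (type): buf='blue' undo_depth=1 redo_depth=0
After op 2 (delete): buf='b' undo_depth=2 redo_depth=0
After op 3 (undo): buf='blue' undo_depth=1 redo_depth=1
After op 4 (delete): buf='blu' undo_depth=2 redo_depth=0
After op 5 (type): buf='blubar' undo_depth=3 redo_depth=0
After op 6 (undo): buf='blu' undo_depth=2 redo_depth=1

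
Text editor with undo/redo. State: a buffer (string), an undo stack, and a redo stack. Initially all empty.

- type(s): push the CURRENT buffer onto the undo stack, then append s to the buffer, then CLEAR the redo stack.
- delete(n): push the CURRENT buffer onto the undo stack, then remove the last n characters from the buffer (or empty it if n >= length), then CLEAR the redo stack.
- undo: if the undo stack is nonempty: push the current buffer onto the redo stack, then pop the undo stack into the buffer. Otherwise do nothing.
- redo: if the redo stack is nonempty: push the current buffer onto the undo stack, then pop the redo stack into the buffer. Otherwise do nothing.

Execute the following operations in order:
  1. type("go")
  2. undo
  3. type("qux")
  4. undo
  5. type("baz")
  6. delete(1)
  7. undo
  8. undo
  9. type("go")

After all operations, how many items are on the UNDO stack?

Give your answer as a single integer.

Answer: 1

Derivation:
After op 1 (type): buf='go' undo_depth=1 redo_depth=0
After op 2 (undo): buf='(empty)' undo_depth=0 redo_depth=1
After op 3 (type): buf='qux' undo_depth=1 redo_depth=0
After op 4 (undo): buf='(empty)' undo_depth=0 redo_depth=1
After op 5 (type): buf='baz' undo_depth=1 redo_depth=0
After op 6 (delete): buf='ba' undo_depth=2 redo_depth=0
After op 7 (undo): buf='baz' undo_depth=1 redo_depth=1
After op 8 (undo): buf='(empty)' undo_depth=0 redo_depth=2
After op 9 (type): buf='go' undo_depth=1 redo_depth=0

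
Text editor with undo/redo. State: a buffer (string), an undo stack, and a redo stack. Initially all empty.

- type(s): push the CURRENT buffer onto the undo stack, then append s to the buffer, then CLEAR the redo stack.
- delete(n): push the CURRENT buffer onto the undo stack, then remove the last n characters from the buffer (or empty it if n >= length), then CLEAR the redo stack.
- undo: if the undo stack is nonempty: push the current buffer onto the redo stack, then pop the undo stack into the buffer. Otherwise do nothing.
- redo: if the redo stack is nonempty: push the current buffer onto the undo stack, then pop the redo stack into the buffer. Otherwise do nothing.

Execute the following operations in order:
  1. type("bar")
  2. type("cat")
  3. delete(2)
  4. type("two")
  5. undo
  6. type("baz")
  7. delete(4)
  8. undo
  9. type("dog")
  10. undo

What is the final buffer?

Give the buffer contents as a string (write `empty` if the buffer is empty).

Answer: barcbaz

Derivation:
After op 1 (type): buf='bar' undo_depth=1 redo_depth=0
After op 2 (type): buf='barcat' undo_depth=2 redo_depth=0
After op 3 (delete): buf='barc' undo_depth=3 redo_depth=0
After op 4 (type): buf='barctwo' undo_depth=4 redo_depth=0
After op 5 (undo): buf='barc' undo_depth=3 redo_depth=1
After op 6 (type): buf='barcbaz' undo_depth=4 redo_depth=0
After op 7 (delete): buf='bar' undo_depth=5 redo_depth=0
After op 8 (undo): buf='barcbaz' undo_depth=4 redo_depth=1
After op 9 (type): buf='barcbazdog' undo_depth=5 redo_depth=0
After op 10 (undo): buf='barcbaz' undo_depth=4 redo_depth=1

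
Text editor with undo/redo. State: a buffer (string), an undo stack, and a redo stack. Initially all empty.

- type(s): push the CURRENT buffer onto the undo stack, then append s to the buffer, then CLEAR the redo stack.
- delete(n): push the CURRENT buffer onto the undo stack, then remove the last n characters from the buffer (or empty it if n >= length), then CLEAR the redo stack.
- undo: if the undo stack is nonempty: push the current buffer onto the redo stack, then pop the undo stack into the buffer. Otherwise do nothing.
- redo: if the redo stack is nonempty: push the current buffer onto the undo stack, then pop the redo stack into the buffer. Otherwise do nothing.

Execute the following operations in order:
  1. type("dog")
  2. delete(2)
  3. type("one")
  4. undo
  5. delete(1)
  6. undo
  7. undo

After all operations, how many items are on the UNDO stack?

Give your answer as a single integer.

Answer: 1

Derivation:
After op 1 (type): buf='dog' undo_depth=1 redo_depth=0
After op 2 (delete): buf='d' undo_depth=2 redo_depth=0
After op 3 (type): buf='done' undo_depth=3 redo_depth=0
After op 4 (undo): buf='d' undo_depth=2 redo_depth=1
After op 5 (delete): buf='(empty)' undo_depth=3 redo_depth=0
After op 6 (undo): buf='d' undo_depth=2 redo_depth=1
After op 7 (undo): buf='dog' undo_depth=1 redo_depth=2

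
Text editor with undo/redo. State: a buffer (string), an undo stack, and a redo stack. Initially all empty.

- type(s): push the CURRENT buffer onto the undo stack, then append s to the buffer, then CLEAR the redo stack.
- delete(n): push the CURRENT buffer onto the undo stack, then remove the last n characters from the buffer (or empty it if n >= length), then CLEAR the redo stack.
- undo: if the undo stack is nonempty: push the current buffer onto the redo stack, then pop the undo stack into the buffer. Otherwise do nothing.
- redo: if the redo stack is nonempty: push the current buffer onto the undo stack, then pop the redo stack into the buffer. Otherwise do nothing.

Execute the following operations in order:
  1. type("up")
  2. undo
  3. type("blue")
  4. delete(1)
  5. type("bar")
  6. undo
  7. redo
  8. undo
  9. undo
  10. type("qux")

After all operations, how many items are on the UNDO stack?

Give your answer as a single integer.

After op 1 (type): buf='up' undo_depth=1 redo_depth=0
After op 2 (undo): buf='(empty)' undo_depth=0 redo_depth=1
After op 3 (type): buf='blue' undo_depth=1 redo_depth=0
After op 4 (delete): buf='blu' undo_depth=2 redo_depth=0
After op 5 (type): buf='blubar' undo_depth=3 redo_depth=0
After op 6 (undo): buf='blu' undo_depth=2 redo_depth=1
After op 7 (redo): buf='blubar' undo_depth=3 redo_depth=0
After op 8 (undo): buf='blu' undo_depth=2 redo_depth=1
After op 9 (undo): buf='blue' undo_depth=1 redo_depth=2
After op 10 (type): buf='bluequx' undo_depth=2 redo_depth=0

Answer: 2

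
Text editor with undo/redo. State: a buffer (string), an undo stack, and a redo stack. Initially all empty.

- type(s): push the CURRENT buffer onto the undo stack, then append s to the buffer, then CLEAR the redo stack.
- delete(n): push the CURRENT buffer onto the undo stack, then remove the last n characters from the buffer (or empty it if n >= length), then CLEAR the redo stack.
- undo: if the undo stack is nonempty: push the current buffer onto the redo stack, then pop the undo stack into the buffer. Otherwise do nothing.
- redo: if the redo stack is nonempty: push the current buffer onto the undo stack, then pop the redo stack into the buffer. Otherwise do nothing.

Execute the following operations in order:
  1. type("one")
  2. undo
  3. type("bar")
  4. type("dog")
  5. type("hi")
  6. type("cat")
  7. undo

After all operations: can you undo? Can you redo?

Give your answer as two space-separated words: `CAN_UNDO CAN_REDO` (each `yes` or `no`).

After op 1 (type): buf='one' undo_depth=1 redo_depth=0
After op 2 (undo): buf='(empty)' undo_depth=0 redo_depth=1
After op 3 (type): buf='bar' undo_depth=1 redo_depth=0
After op 4 (type): buf='bardog' undo_depth=2 redo_depth=0
After op 5 (type): buf='bardoghi' undo_depth=3 redo_depth=0
After op 6 (type): buf='bardoghicat' undo_depth=4 redo_depth=0
After op 7 (undo): buf='bardoghi' undo_depth=3 redo_depth=1

Answer: yes yes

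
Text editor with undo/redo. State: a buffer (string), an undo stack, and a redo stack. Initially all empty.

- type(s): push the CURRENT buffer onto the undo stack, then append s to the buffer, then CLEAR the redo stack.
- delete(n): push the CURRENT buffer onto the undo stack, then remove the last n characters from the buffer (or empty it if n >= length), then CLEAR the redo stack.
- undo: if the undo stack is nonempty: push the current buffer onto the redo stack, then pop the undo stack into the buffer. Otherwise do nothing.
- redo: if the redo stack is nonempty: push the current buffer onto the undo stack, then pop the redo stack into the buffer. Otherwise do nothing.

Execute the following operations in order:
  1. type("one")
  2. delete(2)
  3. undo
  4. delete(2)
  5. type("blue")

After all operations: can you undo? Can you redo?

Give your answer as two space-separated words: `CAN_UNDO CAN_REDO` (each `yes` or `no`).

After op 1 (type): buf='one' undo_depth=1 redo_depth=0
After op 2 (delete): buf='o' undo_depth=2 redo_depth=0
After op 3 (undo): buf='one' undo_depth=1 redo_depth=1
After op 4 (delete): buf='o' undo_depth=2 redo_depth=0
After op 5 (type): buf='oblue' undo_depth=3 redo_depth=0

Answer: yes no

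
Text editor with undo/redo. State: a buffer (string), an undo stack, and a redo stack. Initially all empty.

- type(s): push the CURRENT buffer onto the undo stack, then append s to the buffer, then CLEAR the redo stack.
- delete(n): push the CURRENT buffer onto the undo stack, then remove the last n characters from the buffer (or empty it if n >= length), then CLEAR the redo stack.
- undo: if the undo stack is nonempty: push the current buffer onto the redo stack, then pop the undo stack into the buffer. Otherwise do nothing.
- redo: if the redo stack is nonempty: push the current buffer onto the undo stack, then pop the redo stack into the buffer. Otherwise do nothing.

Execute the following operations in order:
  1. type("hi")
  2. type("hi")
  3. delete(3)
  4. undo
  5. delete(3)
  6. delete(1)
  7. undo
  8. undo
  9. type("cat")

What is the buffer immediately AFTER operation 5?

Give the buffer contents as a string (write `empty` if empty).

Answer: h

Derivation:
After op 1 (type): buf='hi' undo_depth=1 redo_depth=0
After op 2 (type): buf='hihi' undo_depth=2 redo_depth=0
After op 3 (delete): buf='h' undo_depth=3 redo_depth=0
After op 4 (undo): buf='hihi' undo_depth=2 redo_depth=1
After op 5 (delete): buf='h' undo_depth=3 redo_depth=0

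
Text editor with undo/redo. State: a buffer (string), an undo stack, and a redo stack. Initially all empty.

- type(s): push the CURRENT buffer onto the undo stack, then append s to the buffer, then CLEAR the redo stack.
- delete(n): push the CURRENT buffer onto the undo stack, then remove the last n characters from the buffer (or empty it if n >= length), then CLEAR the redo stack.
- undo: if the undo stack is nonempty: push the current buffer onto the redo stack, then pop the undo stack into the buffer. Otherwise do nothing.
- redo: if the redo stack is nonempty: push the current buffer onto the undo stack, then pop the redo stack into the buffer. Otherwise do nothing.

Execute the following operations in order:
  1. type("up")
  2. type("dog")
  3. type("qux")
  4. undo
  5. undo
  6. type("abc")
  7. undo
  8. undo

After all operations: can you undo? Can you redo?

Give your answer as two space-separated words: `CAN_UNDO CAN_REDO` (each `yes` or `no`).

Answer: no yes

Derivation:
After op 1 (type): buf='up' undo_depth=1 redo_depth=0
After op 2 (type): buf='updog' undo_depth=2 redo_depth=0
After op 3 (type): buf='updogqux' undo_depth=3 redo_depth=0
After op 4 (undo): buf='updog' undo_depth=2 redo_depth=1
After op 5 (undo): buf='up' undo_depth=1 redo_depth=2
After op 6 (type): buf='upabc' undo_depth=2 redo_depth=0
After op 7 (undo): buf='up' undo_depth=1 redo_depth=1
After op 8 (undo): buf='(empty)' undo_depth=0 redo_depth=2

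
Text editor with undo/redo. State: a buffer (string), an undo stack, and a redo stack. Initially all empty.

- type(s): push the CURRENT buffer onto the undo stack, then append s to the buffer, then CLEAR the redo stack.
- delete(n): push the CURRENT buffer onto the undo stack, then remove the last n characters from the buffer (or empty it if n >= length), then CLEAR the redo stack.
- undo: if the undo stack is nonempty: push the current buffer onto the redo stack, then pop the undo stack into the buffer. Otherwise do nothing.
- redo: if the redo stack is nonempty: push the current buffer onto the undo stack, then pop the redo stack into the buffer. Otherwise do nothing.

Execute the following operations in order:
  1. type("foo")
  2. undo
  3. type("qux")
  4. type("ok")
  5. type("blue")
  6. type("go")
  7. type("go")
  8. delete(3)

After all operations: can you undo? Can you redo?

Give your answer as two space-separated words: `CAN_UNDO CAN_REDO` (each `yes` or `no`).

Answer: yes no

Derivation:
After op 1 (type): buf='foo' undo_depth=1 redo_depth=0
After op 2 (undo): buf='(empty)' undo_depth=0 redo_depth=1
After op 3 (type): buf='qux' undo_depth=1 redo_depth=0
After op 4 (type): buf='quxok' undo_depth=2 redo_depth=0
After op 5 (type): buf='quxokblue' undo_depth=3 redo_depth=0
After op 6 (type): buf='quxokbluego' undo_depth=4 redo_depth=0
After op 7 (type): buf='quxokbluegogo' undo_depth=5 redo_depth=0
After op 8 (delete): buf='quxokblueg' undo_depth=6 redo_depth=0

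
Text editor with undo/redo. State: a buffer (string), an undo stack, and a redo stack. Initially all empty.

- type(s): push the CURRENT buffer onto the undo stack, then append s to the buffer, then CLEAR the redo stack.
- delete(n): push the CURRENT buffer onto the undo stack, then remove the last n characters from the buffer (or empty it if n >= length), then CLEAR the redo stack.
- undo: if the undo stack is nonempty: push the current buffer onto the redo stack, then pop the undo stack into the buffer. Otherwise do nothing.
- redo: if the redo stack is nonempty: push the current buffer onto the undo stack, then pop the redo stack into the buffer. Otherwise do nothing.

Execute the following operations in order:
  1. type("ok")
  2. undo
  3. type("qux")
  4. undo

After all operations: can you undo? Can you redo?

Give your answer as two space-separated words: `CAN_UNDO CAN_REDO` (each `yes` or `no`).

After op 1 (type): buf='ok' undo_depth=1 redo_depth=0
After op 2 (undo): buf='(empty)' undo_depth=0 redo_depth=1
After op 3 (type): buf='qux' undo_depth=1 redo_depth=0
After op 4 (undo): buf='(empty)' undo_depth=0 redo_depth=1

Answer: no yes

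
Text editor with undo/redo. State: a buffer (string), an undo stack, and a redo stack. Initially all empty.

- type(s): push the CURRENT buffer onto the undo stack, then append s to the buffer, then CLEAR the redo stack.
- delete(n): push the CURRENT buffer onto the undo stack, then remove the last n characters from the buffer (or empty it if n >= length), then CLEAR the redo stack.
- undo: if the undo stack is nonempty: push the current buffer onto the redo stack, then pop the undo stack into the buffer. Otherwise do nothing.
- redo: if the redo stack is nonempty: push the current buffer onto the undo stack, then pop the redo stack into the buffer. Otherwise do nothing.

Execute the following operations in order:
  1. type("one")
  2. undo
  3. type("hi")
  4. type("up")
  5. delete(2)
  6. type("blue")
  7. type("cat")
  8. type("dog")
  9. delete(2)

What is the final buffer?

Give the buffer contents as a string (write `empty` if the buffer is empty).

Answer: hibluecatd

Derivation:
After op 1 (type): buf='one' undo_depth=1 redo_depth=0
After op 2 (undo): buf='(empty)' undo_depth=0 redo_depth=1
After op 3 (type): buf='hi' undo_depth=1 redo_depth=0
After op 4 (type): buf='hiup' undo_depth=2 redo_depth=0
After op 5 (delete): buf='hi' undo_depth=3 redo_depth=0
After op 6 (type): buf='hiblue' undo_depth=4 redo_depth=0
After op 7 (type): buf='hibluecat' undo_depth=5 redo_depth=0
After op 8 (type): buf='hibluecatdog' undo_depth=6 redo_depth=0
After op 9 (delete): buf='hibluecatd' undo_depth=7 redo_depth=0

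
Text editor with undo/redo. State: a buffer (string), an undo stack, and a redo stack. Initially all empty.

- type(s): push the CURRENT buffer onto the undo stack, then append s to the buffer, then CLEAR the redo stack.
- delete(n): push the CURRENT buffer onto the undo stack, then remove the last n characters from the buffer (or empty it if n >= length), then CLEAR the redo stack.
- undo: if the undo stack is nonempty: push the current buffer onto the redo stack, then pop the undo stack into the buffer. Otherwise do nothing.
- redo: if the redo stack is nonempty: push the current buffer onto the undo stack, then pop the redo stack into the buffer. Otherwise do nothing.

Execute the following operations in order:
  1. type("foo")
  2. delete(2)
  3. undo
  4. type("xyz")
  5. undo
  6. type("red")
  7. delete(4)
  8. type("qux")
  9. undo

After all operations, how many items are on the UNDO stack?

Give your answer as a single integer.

After op 1 (type): buf='foo' undo_depth=1 redo_depth=0
After op 2 (delete): buf='f' undo_depth=2 redo_depth=0
After op 3 (undo): buf='foo' undo_depth=1 redo_depth=1
After op 4 (type): buf='fooxyz' undo_depth=2 redo_depth=0
After op 5 (undo): buf='foo' undo_depth=1 redo_depth=1
After op 6 (type): buf='foored' undo_depth=2 redo_depth=0
After op 7 (delete): buf='fo' undo_depth=3 redo_depth=0
After op 8 (type): buf='foqux' undo_depth=4 redo_depth=0
After op 9 (undo): buf='fo' undo_depth=3 redo_depth=1

Answer: 3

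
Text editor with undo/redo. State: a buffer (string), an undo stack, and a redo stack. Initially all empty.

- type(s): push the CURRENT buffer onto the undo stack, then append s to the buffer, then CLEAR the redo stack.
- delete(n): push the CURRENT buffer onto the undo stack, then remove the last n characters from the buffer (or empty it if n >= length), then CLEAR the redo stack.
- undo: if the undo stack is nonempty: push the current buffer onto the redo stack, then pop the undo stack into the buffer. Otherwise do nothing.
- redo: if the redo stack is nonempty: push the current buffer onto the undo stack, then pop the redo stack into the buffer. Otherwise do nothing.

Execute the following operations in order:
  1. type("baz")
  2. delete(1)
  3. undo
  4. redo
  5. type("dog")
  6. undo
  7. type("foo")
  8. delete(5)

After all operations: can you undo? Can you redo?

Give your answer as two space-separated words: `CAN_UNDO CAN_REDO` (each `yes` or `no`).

Answer: yes no

Derivation:
After op 1 (type): buf='baz' undo_depth=1 redo_depth=0
After op 2 (delete): buf='ba' undo_depth=2 redo_depth=0
After op 3 (undo): buf='baz' undo_depth=1 redo_depth=1
After op 4 (redo): buf='ba' undo_depth=2 redo_depth=0
After op 5 (type): buf='badog' undo_depth=3 redo_depth=0
After op 6 (undo): buf='ba' undo_depth=2 redo_depth=1
After op 7 (type): buf='bafoo' undo_depth=3 redo_depth=0
After op 8 (delete): buf='(empty)' undo_depth=4 redo_depth=0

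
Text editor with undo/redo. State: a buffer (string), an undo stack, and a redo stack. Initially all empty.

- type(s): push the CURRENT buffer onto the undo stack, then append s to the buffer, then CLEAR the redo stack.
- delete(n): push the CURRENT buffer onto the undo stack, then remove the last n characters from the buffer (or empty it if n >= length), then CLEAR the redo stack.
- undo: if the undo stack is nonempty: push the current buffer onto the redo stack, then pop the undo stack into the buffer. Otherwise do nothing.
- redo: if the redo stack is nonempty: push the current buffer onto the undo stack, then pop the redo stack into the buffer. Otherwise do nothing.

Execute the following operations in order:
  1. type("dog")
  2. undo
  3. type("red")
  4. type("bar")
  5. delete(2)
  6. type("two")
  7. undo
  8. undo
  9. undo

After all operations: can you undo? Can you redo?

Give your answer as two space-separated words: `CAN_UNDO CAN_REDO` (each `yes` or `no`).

Answer: yes yes

Derivation:
After op 1 (type): buf='dog' undo_depth=1 redo_depth=0
After op 2 (undo): buf='(empty)' undo_depth=0 redo_depth=1
After op 3 (type): buf='red' undo_depth=1 redo_depth=0
After op 4 (type): buf='redbar' undo_depth=2 redo_depth=0
After op 5 (delete): buf='redb' undo_depth=3 redo_depth=0
After op 6 (type): buf='redbtwo' undo_depth=4 redo_depth=0
After op 7 (undo): buf='redb' undo_depth=3 redo_depth=1
After op 8 (undo): buf='redbar' undo_depth=2 redo_depth=2
After op 9 (undo): buf='red' undo_depth=1 redo_depth=3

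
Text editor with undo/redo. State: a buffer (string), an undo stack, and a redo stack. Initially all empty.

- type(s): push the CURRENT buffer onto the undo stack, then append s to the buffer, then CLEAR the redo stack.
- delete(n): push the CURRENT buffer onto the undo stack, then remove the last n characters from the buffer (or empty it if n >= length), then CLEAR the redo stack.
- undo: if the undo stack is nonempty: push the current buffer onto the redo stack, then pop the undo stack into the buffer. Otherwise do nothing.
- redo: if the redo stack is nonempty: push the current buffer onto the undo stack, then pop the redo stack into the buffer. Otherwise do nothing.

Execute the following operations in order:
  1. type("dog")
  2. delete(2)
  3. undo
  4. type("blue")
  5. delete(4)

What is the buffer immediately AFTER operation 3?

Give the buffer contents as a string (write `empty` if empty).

After op 1 (type): buf='dog' undo_depth=1 redo_depth=0
After op 2 (delete): buf='d' undo_depth=2 redo_depth=0
After op 3 (undo): buf='dog' undo_depth=1 redo_depth=1

Answer: dog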